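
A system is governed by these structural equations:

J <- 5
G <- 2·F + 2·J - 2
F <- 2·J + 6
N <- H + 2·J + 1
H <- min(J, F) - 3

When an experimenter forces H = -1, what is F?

16

Under do(H=-1), the mechanism H <- min(J, F) - 3 is discarded; H is fixed at -1.
Since F is not a descendant of the intervened variable, it is unaffected.
F = 2·J + 6  [with J=5]  = 16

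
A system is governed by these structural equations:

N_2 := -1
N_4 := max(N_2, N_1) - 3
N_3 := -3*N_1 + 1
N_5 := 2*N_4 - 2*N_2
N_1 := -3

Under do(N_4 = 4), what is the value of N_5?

Intervening sets N_4 = 4 and removes its equation (N_4 := max(N_2, N_1) - 3).
N_5 = 2*N_4 - 2*N_2  [with N_4=4, N_2=-1]  = 10

10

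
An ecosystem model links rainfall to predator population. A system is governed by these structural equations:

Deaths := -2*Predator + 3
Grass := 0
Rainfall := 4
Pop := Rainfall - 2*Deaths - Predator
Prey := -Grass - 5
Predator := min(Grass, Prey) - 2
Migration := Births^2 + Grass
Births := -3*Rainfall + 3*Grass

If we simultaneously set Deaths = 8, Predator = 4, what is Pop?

Under do(Deaths = 8, Predator = 4), each intervened variable's structural equation is replaced by its fixed value.
Pop = Rainfall - 2*Deaths - Predator  [with Rainfall=4, Deaths=8, Predator=4]  = -16

-16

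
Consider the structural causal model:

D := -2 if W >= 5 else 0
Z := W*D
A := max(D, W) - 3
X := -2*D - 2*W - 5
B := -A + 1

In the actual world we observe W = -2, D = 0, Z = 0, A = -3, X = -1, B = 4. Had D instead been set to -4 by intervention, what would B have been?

6

Under do(D=-4), the mechanism D := -2 if W >= 5 else 0 is discarded; D is fixed at -4.
A = max(D, W) - 3  [with D=-4, W=-2]  = -5
B = -A + 1  [with A=-5]  = 6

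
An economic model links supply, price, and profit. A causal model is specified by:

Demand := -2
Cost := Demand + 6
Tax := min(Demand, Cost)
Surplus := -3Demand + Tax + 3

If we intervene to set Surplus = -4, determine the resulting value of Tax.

Under do(Surplus=-4), the mechanism Surplus := -3Demand + Tax + 3 is discarded; Surplus is fixed at -4.
Since Tax is not a descendant of the intervened variable, it is unaffected.
Cost = Demand + 6  [with Demand=-2]  = 4
Tax = min(Demand, Cost)  [with Demand=-2, Cost=4]  = -2

-2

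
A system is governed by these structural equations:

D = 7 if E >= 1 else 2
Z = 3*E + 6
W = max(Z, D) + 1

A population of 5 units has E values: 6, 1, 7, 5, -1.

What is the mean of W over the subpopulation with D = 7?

21.25

Observing D=7 restricts to units where D's equation naturally yields 7: E ∈ {6, 1, 7, 5}. In that subpopulation W = 25, 10, 28, 22, mean 21.25.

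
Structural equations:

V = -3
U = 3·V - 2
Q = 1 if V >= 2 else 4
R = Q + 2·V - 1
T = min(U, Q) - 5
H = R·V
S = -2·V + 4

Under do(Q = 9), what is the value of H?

-6

The intervention breaks the incoming arrows to Q: Q = 1 if V >= 2 else 4 no longer applies, and Q = 9.
R = Q + 2·V - 1  [with Q=9, V=-3]  = 2
H = R·V  [with R=2, V=-3]  = -6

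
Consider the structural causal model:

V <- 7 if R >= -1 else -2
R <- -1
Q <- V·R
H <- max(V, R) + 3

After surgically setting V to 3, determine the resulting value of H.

The intervention breaks the incoming arrows to V: V <- 7 if R >= -1 else -2 no longer applies, and V = 3.
H = max(V, R) + 3  [with V=3, R=-1]  = 6

6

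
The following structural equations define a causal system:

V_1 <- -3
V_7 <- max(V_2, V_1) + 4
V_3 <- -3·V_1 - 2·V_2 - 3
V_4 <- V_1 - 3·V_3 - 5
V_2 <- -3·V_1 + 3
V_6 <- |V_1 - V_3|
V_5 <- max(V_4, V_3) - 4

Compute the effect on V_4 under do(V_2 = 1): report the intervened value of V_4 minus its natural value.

-66

Under do(V_2=1), the mechanism V_2 <- -3·V_1 + 3 is discarded; V_2 is fixed at 1.
V_3 = -3·V_1 - 2·V_2 - 3  [with V_1=-3, V_2=1]  = 4
V_4 = V_1 - 3·V_3 - 5  [with V_1=-3, V_3=4]  = -20
Without intervention: V_2 = -3·V_1 + 3  [with V_1=-3]  = 12; V_3 = -3·V_1 - 2·V_2 - 3  [with V_1=-3, V_2=12]  = -18; V_4 = V_1 - 3·V_3 - 5  [with V_1=-3, V_3=-18]  = 46.
Change = -20 − 46 = -66.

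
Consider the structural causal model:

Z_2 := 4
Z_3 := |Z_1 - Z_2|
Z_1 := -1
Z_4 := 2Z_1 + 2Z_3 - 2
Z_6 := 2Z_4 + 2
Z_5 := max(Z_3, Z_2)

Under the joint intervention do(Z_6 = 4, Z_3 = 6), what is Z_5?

6

Under do(Z_6 = 4, Z_3 = 6), each intervened variable's structural equation is replaced by its fixed value.
Z_5 = max(Z_3, Z_2)  [with Z_3=6, Z_2=4]  = 6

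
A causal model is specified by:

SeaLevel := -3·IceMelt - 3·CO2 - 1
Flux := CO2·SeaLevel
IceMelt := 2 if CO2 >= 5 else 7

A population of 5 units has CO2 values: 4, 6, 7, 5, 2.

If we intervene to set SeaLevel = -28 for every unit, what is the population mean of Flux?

The intervention sets SeaLevel=-28 in all 5 units regardless of CO2. Recomputing Flux per unit gives -112, -168, -196, -140, -56; average -134.4.

-134.4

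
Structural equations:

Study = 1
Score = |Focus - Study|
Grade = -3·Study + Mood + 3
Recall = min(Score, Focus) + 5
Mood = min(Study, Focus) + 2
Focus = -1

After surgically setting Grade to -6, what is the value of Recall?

do(Grade=-6) replaces the equation Grade = -3·Study + Mood + 3 with the constant Grade = -6.
Since Recall is not a descendant of the intervened variable, it is unaffected.
Score = |Focus - Study|  [with Focus=-1, Study=1]  = 2
Recall = min(Score, Focus) + 5  [with Score=2, Focus=-1]  = 4

4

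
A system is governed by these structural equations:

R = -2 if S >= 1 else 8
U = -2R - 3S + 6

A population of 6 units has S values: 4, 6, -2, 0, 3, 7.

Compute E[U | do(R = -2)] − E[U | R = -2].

6

Under do(R=-2), R's equation is replaced by R=-2 for every unit. Per-unit U: -2, -8, 16, 10, 1, -11. Mean = 1.
Observing R=-2 restricts to units where R's equation naturally yields -2: S ∈ {4, 6, 3, 7}. In that subpopulation U = -2, -8, 1, -11, mean -5.
Difference = 1 − (-5) = 6.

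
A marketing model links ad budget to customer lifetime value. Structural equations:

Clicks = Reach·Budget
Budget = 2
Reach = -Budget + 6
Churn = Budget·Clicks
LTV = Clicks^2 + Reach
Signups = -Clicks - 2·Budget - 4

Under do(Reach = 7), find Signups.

-22

Under do(Reach=7), the mechanism Reach = -Budget + 6 is discarded; Reach is fixed at 7.
Clicks = Reach·Budget  [with Reach=7, Budget=2]  = 14
Signups = -Clicks - 2·Budget - 4  [with Clicks=14, Budget=2]  = -22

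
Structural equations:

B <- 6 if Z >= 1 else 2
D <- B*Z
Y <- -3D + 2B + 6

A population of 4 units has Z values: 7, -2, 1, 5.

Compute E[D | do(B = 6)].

16.5

The intervention sets B=6 in all 4 units regardless of Z. Recomputing D per unit gives 42, -12, 6, 30; average 16.5.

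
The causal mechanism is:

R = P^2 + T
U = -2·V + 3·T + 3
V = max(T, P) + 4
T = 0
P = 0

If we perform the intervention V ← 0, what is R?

do(V=0) replaces the equation V = max(T, P) + 4 with the constant V = 0.
R is not downstream of the intervention, so its value is determined by the original equations.
R = P^2 + T  [with P=0, T=0]  = 0

0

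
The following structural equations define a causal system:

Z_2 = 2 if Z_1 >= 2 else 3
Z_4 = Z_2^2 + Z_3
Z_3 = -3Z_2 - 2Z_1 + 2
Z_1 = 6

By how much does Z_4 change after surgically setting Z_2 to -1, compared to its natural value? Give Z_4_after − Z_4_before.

6

Under do(Z_2=-1), the mechanism Z_2 = 2 if Z_1 >= 2 else 3 is discarded; Z_2 is fixed at -1.
Z_3 = -3Z_2 - 2Z_1 + 2  [with Z_2=-1, Z_1=6]  = -7
Z_4 = Z_2^2 + Z_3  [with Z_2=-1, Z_3=-7]  = -6
Without intervention: Z_2 = 2 if Z_1 >= 2 else 3  [with Z_1=6]  = 2; Z_3 = -3Z_2 - 2Z_1 + 2  [with Z_2=2, Z_1=6]  = -16; Z_4 = Z_2^2 + Z_3  [with Z_2=2, Z_3=-16]  = -12.
Change = -6 − (-12) = 6.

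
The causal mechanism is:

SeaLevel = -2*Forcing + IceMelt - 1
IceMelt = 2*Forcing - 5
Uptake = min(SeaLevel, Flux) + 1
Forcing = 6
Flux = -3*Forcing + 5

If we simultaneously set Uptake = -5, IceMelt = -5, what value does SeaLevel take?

-18

Setting Uptake = -5, IceMelt = -5 by intervention discards those variables' equations.
SeaLevel = -2*Forcing + IceMelt - 1  [with Forcing=6, IceMelt=-5]  = -18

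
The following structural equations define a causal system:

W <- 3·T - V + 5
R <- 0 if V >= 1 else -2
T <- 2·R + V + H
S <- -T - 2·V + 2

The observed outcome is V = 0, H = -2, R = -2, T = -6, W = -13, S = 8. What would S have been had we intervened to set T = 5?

Under do(T=5), the mechanism T <- 2·R + V + H is discarded; T is fixed at 5.
S = -T - 2·V + 2  [with T=5, V=0]  = -3

-3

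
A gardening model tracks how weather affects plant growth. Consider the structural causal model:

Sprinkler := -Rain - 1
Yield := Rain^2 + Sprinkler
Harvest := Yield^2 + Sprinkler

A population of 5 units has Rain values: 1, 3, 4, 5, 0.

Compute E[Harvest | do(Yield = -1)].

Under do(Yield=-1), Yield's equation is replaced by Yield=-1 for every unit. Per-unit Harvest: -1, -3, -4, -5, 0. Mean = -2.6.

-2.6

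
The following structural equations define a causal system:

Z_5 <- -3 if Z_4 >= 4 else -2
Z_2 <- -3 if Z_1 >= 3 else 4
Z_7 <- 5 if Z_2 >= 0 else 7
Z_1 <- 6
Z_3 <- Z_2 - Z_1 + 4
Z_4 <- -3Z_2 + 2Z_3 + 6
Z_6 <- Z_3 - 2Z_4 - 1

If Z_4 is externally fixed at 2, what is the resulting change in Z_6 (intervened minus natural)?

6

Under do(Z_4=2), the mechanism Z_4 <- -3Z_2 + 2Z_3 + 6 is discarded; Z_4 is fixed at 2.
Z_2 = -3 if Z_1 >= 3 else 4  [with Z_1=6]  = -3
Z_3 = Z_2 - Z_1 + 4  [with Z_2=-3, Z_1=6]  = -5
Z_6 = Z_3 - 2Z_4 - 1  [with Z_3=-5, Z_4=2]  = -10
Without intervention: Z_2 = -3 if Z_1 >= 3 else 4  [with Z_1=6]  = -3; Z_3 = Z_2 - Z_1 + 4  [with Z_2=-3, Z_1=6]  = -5; Z_4 = -3Z_2 + 2Z_3 + 6  [with Z_2=-3, Z_3=-5]  = 5; Z_6 = Z_3 - 2Z_4 - 1  [with Z_3=-5, Z_4=5]  = -16.
Change = -10 − (-16) = 6.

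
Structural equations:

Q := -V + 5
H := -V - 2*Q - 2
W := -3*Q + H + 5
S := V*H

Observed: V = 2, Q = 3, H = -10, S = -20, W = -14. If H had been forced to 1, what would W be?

-3

do(H=1) replaces the equation H := -V - 2*Q - 2 with the constant H = 1.
Q = -V + 5  [with V=2]  = 3
W = -3*Q + H + 5  [with Q=3, H=1]  = -3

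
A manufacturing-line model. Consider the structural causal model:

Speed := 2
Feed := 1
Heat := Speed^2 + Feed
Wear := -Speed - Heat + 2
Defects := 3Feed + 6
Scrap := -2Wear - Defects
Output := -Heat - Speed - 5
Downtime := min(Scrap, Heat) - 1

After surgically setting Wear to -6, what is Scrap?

3

Under do(Wear=-6), the mechanism Wear := -Speed - Heat + 2 is discarded; Wear is fixed at -6.
Defects = 3Feed + 6  [with Feed=1]  = 9
Scrap = -2Wear - Defects  [with Wear=-6, Defects=9]  = 3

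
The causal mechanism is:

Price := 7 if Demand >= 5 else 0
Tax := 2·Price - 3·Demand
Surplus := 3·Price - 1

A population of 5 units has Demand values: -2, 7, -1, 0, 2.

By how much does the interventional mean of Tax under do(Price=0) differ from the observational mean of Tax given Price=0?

Under do(Price=0), Price's equation is replaced by Price=0 for every unit. Per-unit Tax: 6, -21, 3, 0, -6. Mean = -3.6.
Observing Price=0 restricts to units where Price's equation naturally yields 0: Demand ∈ {-2, -1, 0, 2}. In that subpopulation Tax = 6, 3, 0, -6, mean 0.75.
Difference = -3.6 − 0.75 = -4.35.

-4.35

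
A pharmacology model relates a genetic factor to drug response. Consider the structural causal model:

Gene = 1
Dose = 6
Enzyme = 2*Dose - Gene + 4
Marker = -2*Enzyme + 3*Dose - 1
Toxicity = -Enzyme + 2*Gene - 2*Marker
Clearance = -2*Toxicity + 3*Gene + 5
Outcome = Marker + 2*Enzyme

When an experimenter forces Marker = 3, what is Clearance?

Under do(Marker=3), the mechanism Marker = -2*Enzyme + 3*Dose - 1 is discarded; Marker is fixed at 3.
Enzyme = 2*Dose - Gene + 4  [with Dose=6, Gene=1]  = 15
Toxicity = -Enzyme + 2*Gene - 2*Marker  [with Enzyme=15, Gene=1, Marker=3]  = -19
Clearance = -2*Toxicity + 3*Gene + 5  [with Toxicity=-19, Gene=1]  = 46

46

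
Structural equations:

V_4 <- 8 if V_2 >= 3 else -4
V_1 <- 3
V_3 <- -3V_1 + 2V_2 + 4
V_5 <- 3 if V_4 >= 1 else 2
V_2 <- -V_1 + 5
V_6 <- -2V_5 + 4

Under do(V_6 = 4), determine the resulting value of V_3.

-1

do(V_6=4) replaces the equation V_6 <- -2V_5 + 4 with the constant V_6 = 4.
V_3 is not downstream of the intervention, so its value is determined by the original equations.
V_2 = -V_1 + 5  [with V_1=3]  = 2
V_3 = -3V_1 + 2V_2 + 4  [with V_1=3, V_2=2]  = -1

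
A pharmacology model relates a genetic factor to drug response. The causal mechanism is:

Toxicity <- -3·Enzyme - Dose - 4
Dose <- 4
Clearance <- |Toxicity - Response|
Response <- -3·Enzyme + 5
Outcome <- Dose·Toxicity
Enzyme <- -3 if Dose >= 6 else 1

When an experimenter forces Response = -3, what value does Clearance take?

8

do(Response=-3) replaces the equation Response <- -3·Enzyme + 5 with the constant Response = -3.
Enzyme = -3 if Dose >= 6 else 1  [with Dose=4]  = 1
Toxicity = -3·Enzyme - Dose - 4  [with Enzyme=1, Dose=4]  = -11
Clearance = |Toxicity - Response|  [with Toxicity=-11, Response=-3]  = 8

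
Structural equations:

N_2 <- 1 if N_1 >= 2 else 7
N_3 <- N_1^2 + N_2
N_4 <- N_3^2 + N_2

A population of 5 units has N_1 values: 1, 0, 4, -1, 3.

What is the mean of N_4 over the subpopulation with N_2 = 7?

66

Conditioning on N_2=7 selects the 3 unit(s) with N_1 ∈ {1, 0, -1}. Their N_4 values: 71, 56, 71. Mean = 66.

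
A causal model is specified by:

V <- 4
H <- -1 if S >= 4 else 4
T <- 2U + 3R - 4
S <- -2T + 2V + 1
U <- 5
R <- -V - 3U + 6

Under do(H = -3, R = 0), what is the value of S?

Under do(H = -3, R = 0), each intervened variable's structural equation is replaced by its fixed value.
T = 2U + 3R - 4  [with U=5, R=0]  = 6
S = -2T + 2V + 1  [with T=6, V=4]  = -3

-3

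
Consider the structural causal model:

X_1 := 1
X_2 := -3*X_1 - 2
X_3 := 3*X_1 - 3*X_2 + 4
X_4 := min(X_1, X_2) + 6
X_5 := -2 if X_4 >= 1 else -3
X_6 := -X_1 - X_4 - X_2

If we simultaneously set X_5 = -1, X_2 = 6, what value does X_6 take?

The joint intervention fixes X_5 = -1, X_2 = 6, removing each variable's own equation.
X_4 = min(X_1, X_2) + 6  [with X_1=1, X_2=6]  = 7
X_6 = -X_1 - X_4 - X_2  [with X_1=1, X_4=7, X_2=6]  = -14

-14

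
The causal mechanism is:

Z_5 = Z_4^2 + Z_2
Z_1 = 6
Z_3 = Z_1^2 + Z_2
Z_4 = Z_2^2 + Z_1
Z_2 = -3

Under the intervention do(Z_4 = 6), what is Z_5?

33

Intervening sets Z_4 = 6 and removes its equation (Z_4 = Z_2^2 + Z_1).
Z_5 = Z_4^2 + Z_2  [with Z_4=6, Z_2=-3]  = 33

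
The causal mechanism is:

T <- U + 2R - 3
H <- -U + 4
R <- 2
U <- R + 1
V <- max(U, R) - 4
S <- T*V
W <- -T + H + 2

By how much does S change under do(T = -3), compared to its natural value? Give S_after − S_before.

The intervention breaks the incoming arrows to T: T <- U + 2R - 3 no longer applies, and T = -3.
U = R + 1  [with R=2]  = 3
V = max(U, R) - 4  [with U=3, R=2]  = -1
S = T*V  [with T=-3, V=-1]  = 3
Without intervention: U = R + 1  [with R=2]  = 3; T = U + 2R - 3  [with U=3, R=2]  = 4; V = max(U, R) - 4  [with U=3, R=2]  = -1; S = T*V  [with T=4, V=-1]  = -4.
Change = 3 − (-4) = 7.

7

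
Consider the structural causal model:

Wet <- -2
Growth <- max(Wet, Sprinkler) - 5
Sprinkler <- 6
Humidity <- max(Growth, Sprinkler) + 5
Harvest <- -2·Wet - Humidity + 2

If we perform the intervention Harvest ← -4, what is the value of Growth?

1

do(Harvest=-4) replaces the equation Harvest <- -2·Wet - Humidity + 2 with the constant Harvest = -4.
Growth is not downstream of the intervention, so its value is determined by the original equations.
Growth = max(Wet, Sprinkler) - 5  [with Wet=-2, Sprinkler=6]  = 1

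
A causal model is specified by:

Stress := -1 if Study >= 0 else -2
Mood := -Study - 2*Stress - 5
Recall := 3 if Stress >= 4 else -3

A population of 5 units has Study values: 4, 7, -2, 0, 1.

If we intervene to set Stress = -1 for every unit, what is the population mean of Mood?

Every unit gets Stress=-1 under the intervention. Mood values become -7, -10, -1, -3, -4; E[Mood|do(Stress=-1)] = -5.

-5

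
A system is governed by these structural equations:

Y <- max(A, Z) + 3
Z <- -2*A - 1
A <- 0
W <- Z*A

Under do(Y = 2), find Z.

-1

Under do(Y=2), the mechanism Y <- max(A, Z) + 3 is discarded; Y is fixed at 2.
Since Z is not a descendant of the intervened variable, it is unaffected.
Z = -2*A - 1  [with A=0]  = -1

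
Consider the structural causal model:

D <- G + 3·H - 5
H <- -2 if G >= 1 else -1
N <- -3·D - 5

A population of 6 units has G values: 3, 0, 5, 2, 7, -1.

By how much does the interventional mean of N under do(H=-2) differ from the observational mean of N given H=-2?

4.75

do(H=-2) breaks H's dependence on G. With H=-2 fixed, N across the units is 19, 28, 13, 22, 7, 31, mean 20.
E[N|H=-2] averages over only the 4 units with H=-2 (G = 3, 5, 2, 7): N = 19, 13, 22, 7, mean 15.25.
Difference = 20 − 15.25 = 4.75.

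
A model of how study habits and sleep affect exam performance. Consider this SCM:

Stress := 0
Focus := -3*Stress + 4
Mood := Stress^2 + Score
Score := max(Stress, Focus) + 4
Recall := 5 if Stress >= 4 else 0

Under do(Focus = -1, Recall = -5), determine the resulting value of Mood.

The joint intervention fixes Focus = -1, Recall = -5, removing each variable's own equation.
Score = max(Stress, Focus) + 4  [with Stress=0, Focus=-1]  = 4
Mood = Stress^2 + Score  [with Stress=0, Score=4]  = 4

4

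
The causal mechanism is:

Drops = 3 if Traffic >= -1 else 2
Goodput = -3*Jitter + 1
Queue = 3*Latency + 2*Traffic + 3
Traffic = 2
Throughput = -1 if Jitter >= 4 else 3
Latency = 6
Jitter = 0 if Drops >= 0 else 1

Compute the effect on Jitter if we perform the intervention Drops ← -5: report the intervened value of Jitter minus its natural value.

1

Intervening sets Drops = -5 and removes its equation (Drops = 3 if Traffic >= -1 else 2).
Jitter = 0 if Drops >= 0 else 1  [with Drops=-5]  = 1
Without intervention: Drops = 3 if Traffic >= -1 else 2  [with Traffic=2]  = 3; Jitter = 0 if Drops >= 0 else 1  [with Drops=3]  = 0.
Change = 1 − 0 = 1.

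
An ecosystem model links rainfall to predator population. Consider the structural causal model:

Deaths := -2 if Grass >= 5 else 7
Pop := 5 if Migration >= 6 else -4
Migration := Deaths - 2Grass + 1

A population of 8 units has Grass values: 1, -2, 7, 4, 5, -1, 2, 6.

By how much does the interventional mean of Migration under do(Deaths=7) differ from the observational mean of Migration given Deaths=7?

Under do(Deaths=7), Deaths's equation is replaced by Deaths=7 for every unit. Per-unit Migration: 6, 12, -6, 0, -2, 10, 4, -4. Mean = 2.5.
Conditioning on Deaths=7 selects the 5 unit(s) with Grass ∈ {1, -2, 4, -1, 2}. Their Migration values: 6, 12, 0, 10, 4. Mean = 6.4.
Difference = 2.5 − 6.4 = -3.9.

-3.9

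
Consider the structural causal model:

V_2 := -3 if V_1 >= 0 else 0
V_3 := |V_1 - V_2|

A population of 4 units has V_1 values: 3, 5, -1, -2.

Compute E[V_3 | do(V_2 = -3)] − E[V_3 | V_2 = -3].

Every unit gets V_2=-3 under the intervention. V_3 values become 6, 8, 2, 1; E[V_3|do(V_2=-3)] = 4.25.
Observing V_2=-3 restricts to units where V_2's equation naturally yields -3: V_1 ∈ {3, 5}. In that subpopulation V_3 = 6, 8, mean 7.
Difference = 4.25 − 7 = -2.75.

-2.75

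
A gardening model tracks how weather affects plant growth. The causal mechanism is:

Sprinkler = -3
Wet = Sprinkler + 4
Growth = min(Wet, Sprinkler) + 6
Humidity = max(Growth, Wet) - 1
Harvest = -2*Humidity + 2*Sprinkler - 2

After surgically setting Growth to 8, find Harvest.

-22

do(Growth=8) replaces the equation Growth = min(Wet, Sprinkler) + 6 with the constant Growth = 8.
Wet = Sprinkler + 4  [with Sprinkler=-3]  = 1
Humidity = max(Growth, Wet) - 1  [with Growth=8, Wet=1]  = 7
Harvest = -2*Humidity + 2*Sprinkler - 2  [with Humidity=7, Sprinkler=-3]  = -22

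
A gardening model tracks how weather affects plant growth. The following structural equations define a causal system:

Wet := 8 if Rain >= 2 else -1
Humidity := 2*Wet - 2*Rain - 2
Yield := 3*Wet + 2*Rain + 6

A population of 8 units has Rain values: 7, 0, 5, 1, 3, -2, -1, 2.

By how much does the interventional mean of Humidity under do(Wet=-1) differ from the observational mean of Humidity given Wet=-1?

-4.75

The intervention sets Wet=-1 in all 8 units regardless of Rain. Recomputing Humidity per unit gives -18, -4, -14, -6, -10, 0, -2, -8; average -7.75.
E[Humidity|Wet=-1] averages over only the 4 units with Wet=-1 (Rain = 0, 1, -2, -1): Humidity = -4, -6, 0, -2, mean -3.
Difference = -7.75 − (-3) = -4.75.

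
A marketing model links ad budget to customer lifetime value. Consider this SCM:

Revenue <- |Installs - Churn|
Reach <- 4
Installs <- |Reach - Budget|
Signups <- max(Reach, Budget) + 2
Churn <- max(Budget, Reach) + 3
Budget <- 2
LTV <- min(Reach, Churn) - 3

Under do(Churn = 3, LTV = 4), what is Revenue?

1

Under do(Churn = 3, LTV = 4), each intervened variable's structural equation is replaced by its fixed value.
Installs = |Reach - Budget|  [with Reach=4, Budget=2]  = 2
Revenue = |Installs - Churn|  [with Installs=2, Churn=3]  = 1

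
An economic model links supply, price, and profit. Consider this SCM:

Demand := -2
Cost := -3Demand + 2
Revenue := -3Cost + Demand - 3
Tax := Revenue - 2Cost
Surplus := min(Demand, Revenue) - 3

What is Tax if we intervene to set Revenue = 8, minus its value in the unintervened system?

37

The intervention breaks the incoming arrows to Revenue: Revenue := -3Cost + Demand - 3 no longer applies, and Revenue = 8.
Cost = -3Demand + 2  [with Demand=-2]  = 8
Tax = Revenue - 2Cost  [with Revenue=8, Cost=8]  = -8
Without intervention: Cost = -3Demand + 2  [with Demand=-2]  = 8; Revenue = -3Cost + Demand - 3  [with Cost=8, Demand=-2]  = -29; Tax = Revenue - 2Cost  [with Revenue=-29, Cost=8]  = -45.
Change = -8 − (-45) = 37.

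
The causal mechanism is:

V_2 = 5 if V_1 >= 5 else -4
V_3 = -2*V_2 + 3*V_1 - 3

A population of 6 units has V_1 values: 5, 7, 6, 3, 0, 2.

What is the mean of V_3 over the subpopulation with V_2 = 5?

Observing V_2=5 restricts to units where V_2's equation naturally yields 5: V_1 ∈ {5, 7, 6}. In that subpopulation V_3 = 2, 8, 5, mean 5.

5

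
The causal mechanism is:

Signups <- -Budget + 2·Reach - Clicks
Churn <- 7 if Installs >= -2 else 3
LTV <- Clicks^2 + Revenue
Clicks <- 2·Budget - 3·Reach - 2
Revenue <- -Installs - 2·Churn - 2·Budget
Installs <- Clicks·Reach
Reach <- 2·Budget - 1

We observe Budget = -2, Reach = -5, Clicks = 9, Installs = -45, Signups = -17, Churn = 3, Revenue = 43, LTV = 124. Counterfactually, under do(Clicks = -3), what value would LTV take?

The intervention breaks the incoming arrows to Clicks: Clicks <- 2·Budget - 3·Reach - 2 no longer applies, and Clicks = -3.
Reach = 2·Budget - 1  [with Budget=-2]  = -5
Installs = Clicks·Reach  [with Clicks=-3, Reach=-5]  = 15
Churn = 7 if Installs >= -2 else 3  [with Installs=15]  = 7
Revenue = -Installs - 2·Churn - 2·Budget  [with Installs=15, Churn=7, Budget=-2]  = -25
LTV = Clicks^2 + Revenue  [with Clicks=-3, Revenue=-25]  = -16

-16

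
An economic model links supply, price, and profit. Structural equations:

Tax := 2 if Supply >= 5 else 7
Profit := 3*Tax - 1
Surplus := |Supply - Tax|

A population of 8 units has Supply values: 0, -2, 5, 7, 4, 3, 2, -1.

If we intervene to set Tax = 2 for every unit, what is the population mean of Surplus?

2.5

Under do(Tax=2), Tax's equation is replaced by Tax=2 for every unit. Per-unit Surplus: 2, 4, 3, 5, 2, 1, 0, 3. Mean = 2.5.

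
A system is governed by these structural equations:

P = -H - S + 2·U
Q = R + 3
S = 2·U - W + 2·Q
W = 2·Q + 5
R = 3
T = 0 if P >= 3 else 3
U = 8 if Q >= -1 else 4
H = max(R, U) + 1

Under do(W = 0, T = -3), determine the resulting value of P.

-21

Under do(W = 0, T = -3), each intervened variable's structural equation is replaced by its fixed value.
Q = R + 3  [with R=3]  = 6
U = 8 if Q >= -1 else 4  [with Q=6]  = 8
S = 2·U - W + 2·Q  [with U=8, W=0, Q=6]  = 28
H = max(R, U) + 1  [with R=3, U=8]  = 9
P = -H - S + 2·U  [with H=9, S=28, U=8]  = -21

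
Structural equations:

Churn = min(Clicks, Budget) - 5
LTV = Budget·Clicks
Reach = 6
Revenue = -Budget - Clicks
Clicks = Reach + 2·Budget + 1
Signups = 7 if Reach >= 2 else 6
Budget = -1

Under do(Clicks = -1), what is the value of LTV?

The intervention breaks the incoming arrows to Clicks: Clicks = Reach + 2·Budget + 1 no longer applies, and Clicks = -1.
LTV = Budget·Clicks  [with Budget=-1, Clicks=-1]  = 1

1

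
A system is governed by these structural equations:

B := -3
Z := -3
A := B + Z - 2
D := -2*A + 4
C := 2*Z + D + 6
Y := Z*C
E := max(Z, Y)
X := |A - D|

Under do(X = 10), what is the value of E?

Intervening sets X = 10 and removes its equation (X := |A - D|).
Since E is not a descendant of the intervened variable, it is unaffected.
A = B + Z - 2  [with B=-3, Z=-3]  = -8
D = -2*A + 4  [with A=-8]  = 20
C = 2*Z + D + 6  [with Z=-3, D=20]  = 20
Y = Z*C  [with Z=-3, C=20]  = -60
E = max(Z, Y)  [with Z=-3, Y=-60]  = -3

-3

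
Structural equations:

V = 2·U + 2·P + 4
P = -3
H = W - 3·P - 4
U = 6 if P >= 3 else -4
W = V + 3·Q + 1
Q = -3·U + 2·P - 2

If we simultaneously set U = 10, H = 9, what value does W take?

-95

Setting U = 10, H = 9 by intervention discards those variables' equations.
V = 2·U + 2·P + 4  [with U=10, P=-3]  = 18
Q = -3·U + 2·P - 2  [with U=10, P=-3]  = -38
W = V + 3·Q + 1  [with V=18, Q=-38]  = -95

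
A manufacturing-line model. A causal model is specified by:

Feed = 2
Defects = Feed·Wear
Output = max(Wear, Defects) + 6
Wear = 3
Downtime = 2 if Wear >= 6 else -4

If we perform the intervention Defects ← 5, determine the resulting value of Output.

The intervention breaks the incoming arrows to Defects: Defects = Feed·Wear no longer applies, and Defects = 5.
Output = max(Wear, Defects) + 6  [with Wear=3, Defects=5]  = 11

11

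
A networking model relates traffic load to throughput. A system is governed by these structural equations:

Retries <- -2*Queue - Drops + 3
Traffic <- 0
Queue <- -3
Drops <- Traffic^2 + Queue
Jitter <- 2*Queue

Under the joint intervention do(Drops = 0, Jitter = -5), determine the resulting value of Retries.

9

The joint intervention fixes Drops = 0, Jitter = -5, removing each variable's own equation.
Retries = -2*Queue - Drops + 3  [with Queue=-3, Drops=0]  = 9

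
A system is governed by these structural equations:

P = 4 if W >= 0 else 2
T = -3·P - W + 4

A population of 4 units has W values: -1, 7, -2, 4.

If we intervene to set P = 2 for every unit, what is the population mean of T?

The intervention sets P=2 in all 4 units regardless of W. Recomputing T per unit gives -1, -9, 0, -6; average -4.

-4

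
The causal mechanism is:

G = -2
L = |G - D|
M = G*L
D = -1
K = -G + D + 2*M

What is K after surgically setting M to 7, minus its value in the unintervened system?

Intervening sets M = 7 and removes its equation (M = G*L).
K = -G + D + 2*M  [with G=-2, D=-1, M=7]  = 15
Without intervention: L = |G - D|  [with G=-2, D=-1]  = 1; M = G*L  [with G=-2, L=1]  = -2; K = -G + D + 2*M  [with G=-2, D=-1, M=-2]  = -3.
Change = 15 − (-3) = 18.

18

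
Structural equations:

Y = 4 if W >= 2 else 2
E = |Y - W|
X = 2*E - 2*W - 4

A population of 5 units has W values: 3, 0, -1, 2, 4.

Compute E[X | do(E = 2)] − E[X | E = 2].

-1.2

The intervention sets E=2 in all 5 units regardless of W. Recomputing X per unit gives -6, 0, 2, -4, -8; average -3.2.
Conditioning on E=2 selects the 2 unit(s) with W ∈ {0, 2}. Their X values: 0, -4. Mean = -2.
Difference = -3.2 − (-2) = -1.2.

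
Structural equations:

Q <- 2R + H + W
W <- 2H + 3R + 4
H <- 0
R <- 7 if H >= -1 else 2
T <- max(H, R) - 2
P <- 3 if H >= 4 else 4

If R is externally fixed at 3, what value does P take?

4

Under do(R=3), the mechanism R <- 7 if H >= -1 else 2 is discarded; R is fixed at 3.
Since P is not a descendant of the intervened variable, it is unaffected.
P = 3 if H >= 4 else 4  [with H=0]  = 4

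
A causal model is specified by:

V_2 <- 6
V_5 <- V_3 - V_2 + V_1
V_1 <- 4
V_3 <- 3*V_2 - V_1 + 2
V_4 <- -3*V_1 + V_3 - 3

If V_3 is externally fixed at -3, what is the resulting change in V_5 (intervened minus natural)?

do(V_3=-3) replaces the equation V_3 <- 3*V_2 - V_1 + 2 with the constant V_3 = -3.
V_5 = V_3 - V_2 + V_1  [with V_3=-3, V_2=6, V_1=4]  = -5
Without intervention: V_3 = 3*V_2 - V_1 + 2  [with V_2=6, V_1=4]  = 16; V_5 = V_3 - V_2 + V_1  [with V_3=16, V_2=6, V_1=4]  = 14.
Change = -5 − 14 = -19.

-19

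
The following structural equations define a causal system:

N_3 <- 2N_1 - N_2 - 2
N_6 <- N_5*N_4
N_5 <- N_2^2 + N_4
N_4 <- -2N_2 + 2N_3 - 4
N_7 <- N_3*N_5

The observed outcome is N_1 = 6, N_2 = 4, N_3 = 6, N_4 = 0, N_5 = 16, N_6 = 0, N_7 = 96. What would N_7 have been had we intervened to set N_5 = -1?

Under do(N_5=-1), the mechanism N_5 <- N_2^2 + N_4 is discarded; N_5 is fixed at -1.
N_3 = 2N_1 - N_2 - 2  [with N_1=6, N_2=4]  = 6
N_7 = N_3*N_5  [with N_3=6, N_5=-1]  = -6

-6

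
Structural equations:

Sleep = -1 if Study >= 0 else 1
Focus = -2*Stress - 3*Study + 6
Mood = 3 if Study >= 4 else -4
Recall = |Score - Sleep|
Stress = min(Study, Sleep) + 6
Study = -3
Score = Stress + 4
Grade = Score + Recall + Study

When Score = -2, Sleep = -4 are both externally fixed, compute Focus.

Setting Score = -2, Sleep = -4 by intervention discards those variables' equations.
Stress = min(Study, Sleep) + 6  [with Study=-3, Sleep=-4]  = 2
Focus = -2*Stress - 3*Study + 6  [with Stress=2, Study=-3]  = 11

11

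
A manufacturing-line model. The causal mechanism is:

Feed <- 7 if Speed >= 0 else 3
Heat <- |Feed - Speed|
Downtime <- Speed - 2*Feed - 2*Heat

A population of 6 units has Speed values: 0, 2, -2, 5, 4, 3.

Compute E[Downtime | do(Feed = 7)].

-22

The intervention sets Feed=7 in all 6 units regardless of Speed. Recomputing Downtime per unit gives -28, -22, -34, -13, -16, -19; average -22.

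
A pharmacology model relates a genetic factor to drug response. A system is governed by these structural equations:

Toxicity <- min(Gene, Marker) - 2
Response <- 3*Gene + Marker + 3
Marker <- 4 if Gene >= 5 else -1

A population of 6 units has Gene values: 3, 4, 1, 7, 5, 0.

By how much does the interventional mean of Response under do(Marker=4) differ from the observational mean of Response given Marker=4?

-8

Every unit gets Marker=4 under the intervention. Response values become 16, 19, 10, 28, 22, 7; E[Response|do(Marker=4)] = 17.
Observing Marker=4 restricts to units where Marker's equation naturally yields 4: Gene ∈ {7, 5}. In that subpopulation Response = 28, 22, mean 25.
Difference = 17 − 25 = -8.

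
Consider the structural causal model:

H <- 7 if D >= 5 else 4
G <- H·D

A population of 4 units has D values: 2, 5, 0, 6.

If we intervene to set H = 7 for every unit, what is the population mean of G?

The intervention sets H=7 in all 4 units regardless of D. Recomputing G per unit gives 14, 35, 0, 42; average 22.75.

22.75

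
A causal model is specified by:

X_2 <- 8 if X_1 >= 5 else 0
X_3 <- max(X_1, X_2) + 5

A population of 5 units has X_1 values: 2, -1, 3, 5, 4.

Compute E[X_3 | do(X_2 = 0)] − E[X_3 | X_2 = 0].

Under do(X_2=0), X_2's equation is replaced by X_2=0 for every unit. Per-unit X_3: 7, 5, 8, 10, 9. Mean = 7.8.
Observing X_2=0 restricts to units where X_2's equation naturally yields 0: X_1 ∈ {2, -1, 3, 4}. In that subpopulation X_3 = 7, 5, 8, 9, mean 7.25.
Difference = 7.8 − 7.25 = 0.55.

0.55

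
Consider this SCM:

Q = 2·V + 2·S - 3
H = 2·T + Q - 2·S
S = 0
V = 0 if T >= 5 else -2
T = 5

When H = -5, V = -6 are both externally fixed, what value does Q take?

Under do(H = -5, V = -6), each intervened variable's structural equation is replaced by its fixed value.
Q = 2·V + 2·S - 3  [with V=-6, S=0]  = -15

-15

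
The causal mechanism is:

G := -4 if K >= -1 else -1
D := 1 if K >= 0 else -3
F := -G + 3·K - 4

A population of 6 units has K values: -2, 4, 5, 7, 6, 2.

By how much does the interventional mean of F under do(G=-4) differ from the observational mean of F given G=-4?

-3.4

Every unit gets G=-4 under the intervention. F values become -6, 12, 15, 21, 18, 6; E[F|do(G=-4)] = 11.
E[F|G=-4] averages over only the 5 units with G=-4 (K = 4, 5, 7, 6, 2): F = 12, 15, 21, 18, 6, mean 14.4.
Difference = 11 − 14.4 = -3.4.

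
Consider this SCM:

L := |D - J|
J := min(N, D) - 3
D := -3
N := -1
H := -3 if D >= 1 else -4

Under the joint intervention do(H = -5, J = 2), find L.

Under do(H = -5, J = 2), each intervened variable's structural equation is replaced by its fixed value.
L = |D - J|  [with D=-3, J=2]  = 5

5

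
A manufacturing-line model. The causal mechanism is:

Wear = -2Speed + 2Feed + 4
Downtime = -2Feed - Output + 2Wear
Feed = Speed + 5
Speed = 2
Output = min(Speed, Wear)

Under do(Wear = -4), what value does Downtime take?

-18

do(Wear=-4) replaces the equation Wear = -2Speed + 2Feed + 4 with the constant Wear = -4.
Feed = Speed + 5  [with Speed=2]  = 7
Output = min(Speed, Wear)  [with Speed=2, Wear=-4]  = -4
Downtime = -2Feed - Output + 2Wear  [with Feed=7, Output=-4, Wear=-4]  = -18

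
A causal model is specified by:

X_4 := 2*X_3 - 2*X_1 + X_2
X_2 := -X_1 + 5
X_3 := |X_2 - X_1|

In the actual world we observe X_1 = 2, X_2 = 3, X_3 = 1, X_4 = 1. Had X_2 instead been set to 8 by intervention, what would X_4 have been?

16

Under do(X_2=8), the mechanism X_2 := -X_1 + 5 is discarded; X_2 is fixed at 8.
X_3 = |X_2 - X_1|  [with X_2=8, X_1=2]  = 6
X_4 = 2*X_3 - 2*X_1 + X_2  [with X_3=6, X_1=2, X_2=8]  = 16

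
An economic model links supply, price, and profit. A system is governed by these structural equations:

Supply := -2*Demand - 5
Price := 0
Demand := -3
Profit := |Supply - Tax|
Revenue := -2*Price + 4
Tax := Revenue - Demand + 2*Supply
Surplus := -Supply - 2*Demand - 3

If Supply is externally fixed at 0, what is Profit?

The intervention breaks the incoming arrows to Supply: Supply := -2*Demand - 5 no longer applies, and Supply = 0.
Revenue = -2*Price + 4  [with Price=0]  = 4
Tax = Revenue - Demand + 2*Supply  [with Revenue=4, Demand=-3, Supply=0]  = 7
Profit = |Supply - Tax|  [with Supply=0, Tax=7]  = 7

7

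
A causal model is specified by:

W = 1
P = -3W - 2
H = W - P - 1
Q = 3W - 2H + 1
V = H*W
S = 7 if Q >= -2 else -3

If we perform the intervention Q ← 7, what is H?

5

Under do(Q=7), the mechanism Q = 3W - 2H + 1 is discarded; Q is fixed at 7.
Since H is not a descendant of the intervened variable, it is unaffected.
P = -3W - 2  [with W=1]  = -5
H = W - P - 1  [with W=1, P=-5]  = 5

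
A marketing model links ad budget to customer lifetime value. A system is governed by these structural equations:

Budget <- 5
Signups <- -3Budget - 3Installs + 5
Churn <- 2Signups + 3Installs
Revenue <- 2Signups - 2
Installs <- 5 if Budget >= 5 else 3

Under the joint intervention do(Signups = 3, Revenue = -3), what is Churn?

21

The joint intervention fixes Signups = 3, Revenue = -3, removing each variable's own equation.
Installs = 5 if Budget >= 5 else 3  [with Budget=5]  = 5
Churn = 2Signups + 3Installs  [with Signups=3, Installs=5]  = 21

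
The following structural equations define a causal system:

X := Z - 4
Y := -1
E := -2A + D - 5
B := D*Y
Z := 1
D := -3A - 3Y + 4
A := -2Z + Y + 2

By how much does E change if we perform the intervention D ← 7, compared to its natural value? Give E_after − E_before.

-3

The intervention breaks the incoming arrows to D: D := -3A - 3Y + 4 no longer applies, and D = 7.
A = -2Z + Y + 2  [with Z=1, Y=-1]  = -1
E = -2A + D - 5  [with A=-1, D=7]  = 4
Without intervention: A = -2Z + Y + 2  [with Z=1, Y=-1]  = -1; D = -3A - 3Y + 4  [with A=-1, Y=-1]  = 10; E = -2A + D - 5  [with A=-1, D=10]  = 7.
Change = 4 − 7 = -3.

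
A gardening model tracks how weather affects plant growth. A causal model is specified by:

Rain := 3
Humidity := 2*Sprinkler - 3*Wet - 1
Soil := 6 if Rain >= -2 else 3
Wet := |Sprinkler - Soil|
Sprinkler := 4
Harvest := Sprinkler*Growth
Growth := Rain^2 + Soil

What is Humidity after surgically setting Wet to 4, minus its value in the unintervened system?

-6

Under do(Wet=4), the mechanism Wet := |Sprinkler - Soil| is discarded; Wet is fixed at 4.
Humidity = 2*Sprinkler - 3*Wet - 1  [with Sprinkler=4, Wet=4]  = -5
Without intervention: Soil = 6 if Rain >= -2 else 3  [with Rain=3]  = 6; Wet = |Sprinkler - Soil|  [with Sprinkler=4, Soil=6]  = 2; Humidity = 2*Sprinkler - 3*Wet - 1  [with Sprinkler=4, Wet=2]  = 1.
Change = -5 − 1 = -6.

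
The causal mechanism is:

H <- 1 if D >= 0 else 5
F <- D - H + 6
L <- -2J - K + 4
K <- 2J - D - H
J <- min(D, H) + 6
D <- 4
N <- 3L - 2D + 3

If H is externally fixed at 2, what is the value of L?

-22

Under do(H=2), the mechanism H <- 1 if D >= 0 else 5 is discarded; H is fixed at 2.
J = min(D, H) + 6  [with D=4, H=2]  = 8
K = 2J - D - H  [with J=8, D=4, H=2]  = 10
L = -2J - K + 4  [with J=8, K=10]  = -22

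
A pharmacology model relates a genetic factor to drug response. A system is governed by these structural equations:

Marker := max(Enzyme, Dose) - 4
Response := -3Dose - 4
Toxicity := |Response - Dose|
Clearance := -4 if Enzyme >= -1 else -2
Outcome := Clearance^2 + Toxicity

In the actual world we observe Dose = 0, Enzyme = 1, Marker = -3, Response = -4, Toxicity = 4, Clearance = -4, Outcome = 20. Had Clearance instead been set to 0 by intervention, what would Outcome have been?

4

Intervening sets Clearance = 0 and removes its equation (Clearance := -4 if Enzyme >= -1 else -2).
Response = -3Dose - 4  [with Dose=0]  = -4
Toxicity = |Response - Dose|  [with Response=-4, Dose=0]  = 4
Outcome = Clearance^2 + Toxicity  [with Clearance=0, Toxicity=4]  = 4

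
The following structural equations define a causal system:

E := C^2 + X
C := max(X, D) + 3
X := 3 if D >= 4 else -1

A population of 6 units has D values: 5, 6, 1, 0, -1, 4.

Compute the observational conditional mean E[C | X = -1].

3

E[C|X=-1] averages over only the 3 units with X=-1 (D = 1, 0, -1): C = 4, 3, 2, mean 3.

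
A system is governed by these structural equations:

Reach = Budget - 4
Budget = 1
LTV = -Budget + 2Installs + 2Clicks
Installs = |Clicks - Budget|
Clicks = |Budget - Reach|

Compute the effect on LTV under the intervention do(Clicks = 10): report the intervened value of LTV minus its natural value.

do(Clicks=10) replaces the equation Clicks = |Budget - Reach| with the constant Clicks = 10.
Installs = |Clicks - Budget|  [with Clicks=10, Budget=1]  = 9
LTV = -Budget + 2Installs + 2Clicks  [with Budget=1, Installs=9, Clicks=10]  = 37
Without intervention: Reach = Budget - 4  [with Budget=1]  = -3; Clicks = |Budget - Reach|  [with Budget=1, Reach=-3]  = 4; Installs = |Clicks - Budget|  [with Clicks=4, Budget=1]  = 3; LTV = -Budget + 2Installs + 2Clicks  [with Budget=1, Installs=3, Clicks=4]  = 13.
Change = 37 − 13 = 24.

24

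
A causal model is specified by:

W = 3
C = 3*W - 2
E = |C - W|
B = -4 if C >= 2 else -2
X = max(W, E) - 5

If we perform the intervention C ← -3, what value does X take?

1

do(C=-3) replaces the equation C = 3*W - 2 with the constant C = -3.
E = |C - W|  [with C=-3, W=3]  = 6
X = max(W, E) - 5  [with W=3, E=6]  = 1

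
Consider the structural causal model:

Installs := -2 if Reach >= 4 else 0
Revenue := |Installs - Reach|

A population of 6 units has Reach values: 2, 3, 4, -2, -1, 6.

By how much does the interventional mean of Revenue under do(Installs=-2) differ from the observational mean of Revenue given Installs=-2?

Every unit gets Installs=-2 under the intervention. Revenue values become 4, 5, 6, 0, 1, 8; E[Revenue|do(Installs=-2)] = 4.
E[Revenue|Installs=-2] averages over only the 2 units with Installs=-2 (Reach = 4, 6): Revenue = 6, 8, mean 7.
Difference = 4 − 7 = -3.

-3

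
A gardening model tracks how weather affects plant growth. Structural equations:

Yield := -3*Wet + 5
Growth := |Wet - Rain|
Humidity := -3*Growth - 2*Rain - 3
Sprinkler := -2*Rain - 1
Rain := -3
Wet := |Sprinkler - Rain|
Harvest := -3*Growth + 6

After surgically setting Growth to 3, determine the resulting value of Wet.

8

Under do(Growth=3), the mechanism Growth := |Wet - Rain| is discarded; Growth is fixed at 3.
Since Wet is not a descendant of the intervened variable, it is unaffected.
Sprinkler = -2*Rain - 1  [with Rain=-3]  = 5
Wet = |Sprinkler - Rain|  [with Sprinkler=5, Rain=-3]  = 8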